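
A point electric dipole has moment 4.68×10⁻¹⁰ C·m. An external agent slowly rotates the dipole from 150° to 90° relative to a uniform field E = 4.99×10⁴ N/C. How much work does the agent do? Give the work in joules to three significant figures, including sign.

W ≈ -2.02×10⁻⁵ J

W_ext = ΔU = U(θ₂) − U(θ₁) = −pE cosθ₂ − (−pE cosθ₁) = pE(cosθ₁ − cosθ₂).
W = (4.68×10⁻¹⁰)(4.99×10⁴)·(cos150° − cos90°) = (2.335×10⁻⁵)·(-0.8660) = -2.022×10⁻⁵ J.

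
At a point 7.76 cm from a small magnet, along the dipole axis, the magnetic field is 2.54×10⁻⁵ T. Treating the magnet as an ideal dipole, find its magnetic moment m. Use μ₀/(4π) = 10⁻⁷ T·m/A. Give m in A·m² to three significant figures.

m ≈ 0.0593 A·m²

On axis B = (μ₀/4π)·2m/r³, so m = Br³·4π/(μ₀·2).
m = (2.54×10⁻⁵)·(0.0776)³ / (2·10⁻⁷) = 0.05935 A·m².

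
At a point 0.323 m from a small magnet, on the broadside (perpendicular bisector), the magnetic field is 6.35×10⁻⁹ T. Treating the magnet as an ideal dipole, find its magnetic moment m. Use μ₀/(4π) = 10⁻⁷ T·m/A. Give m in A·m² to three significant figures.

m ≈ 0.00214 A·m²

In the equatorial plane B = (μ₀/4π)·m/r³, so m = Br³·4π/(μ₀).
m = (6.35×10⁻⁹)·(0.323)³ / (10⁻⁷) = 0.002140 A·m².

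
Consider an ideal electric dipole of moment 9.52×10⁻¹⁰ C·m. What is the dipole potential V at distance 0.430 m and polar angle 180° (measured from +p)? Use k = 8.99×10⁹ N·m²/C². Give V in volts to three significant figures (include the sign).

The dipole potential is V = kp cosθ / r².
V = (8.99×10⁹)(9.52×10⁻¹⁰)·cos180° / (0.430)² = -46.29 V.

V ≈ -46.3 V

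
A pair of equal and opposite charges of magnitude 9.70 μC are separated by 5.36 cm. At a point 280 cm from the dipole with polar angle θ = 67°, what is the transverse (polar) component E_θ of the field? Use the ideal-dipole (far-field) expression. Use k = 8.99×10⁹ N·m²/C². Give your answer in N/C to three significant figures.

Dipole moment p = qd = (9.70×10⁻⁶ C)(0.0536 m) = 5.199×10⁻⁷ C·m.
For a dipole, E_θ = (kp sinθ)/r³.
kp/r³ = (8.99×10⁹)(5.199×10⁻⁷)/(2.80)³ = 212.9 N/C.
E_θ = 212.9·sin67° = 196.0 N/C.

E_θ ≈ 196 N/C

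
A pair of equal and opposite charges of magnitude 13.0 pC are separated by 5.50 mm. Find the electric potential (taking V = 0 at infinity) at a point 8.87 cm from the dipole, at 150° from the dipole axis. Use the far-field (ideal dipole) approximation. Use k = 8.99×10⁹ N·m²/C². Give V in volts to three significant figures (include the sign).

Dipole moment p = qd = (1.30×10⁻¹¹ C)(0.00550 m) = 7.15×10⁻¹⁴ C·m.
The dipole potential is V = kp cosθ / r².
V = (8.99×10⁹)(7.15×10⁻¹⁴)·cos150° / (0.0887)² = -0.07075 V.

V ≈ -0.0708 V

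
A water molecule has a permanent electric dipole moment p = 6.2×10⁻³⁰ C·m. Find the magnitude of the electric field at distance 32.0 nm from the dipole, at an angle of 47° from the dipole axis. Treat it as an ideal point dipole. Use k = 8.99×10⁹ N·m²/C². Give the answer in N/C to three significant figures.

E ≈ 2630 N/C

At angle θ the dipole field magnitude is E = (kp/r³)·√(1 + 3cos²θ).
kp/r³ = (8.99×10⁹)(6.20×10⁻³⁰) / (3.20×10⁻⁸)³ = 1701 N/C.
√(1 + 3cos²47°) = √(1 + 3·0.4651) = √2.3954 ≈ 1.5477.
E ≈ 1701 × 1.548 = 2633 N/C.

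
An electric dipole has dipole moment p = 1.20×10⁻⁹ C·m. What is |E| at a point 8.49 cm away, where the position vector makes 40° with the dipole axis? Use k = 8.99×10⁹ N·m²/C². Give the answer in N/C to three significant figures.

At angle θ the dipole field magnitude is E = (kp/r³)·√(1 + 3cos²θ).
kp/r³ = (8.99×10⁹)(1.20×10⁻⁹) / (0.0849)³ = 1.763×10⁴ N/C.
√(1 + 3cos²40°) = √(1 + 3·0.5868) = √2.7605 ≈ 1.6615.
E ≈ 1.763×10⁴ × 1.661 = 2.929×10⁴ N/C.

E ≈ 2.93×10⁴ N/C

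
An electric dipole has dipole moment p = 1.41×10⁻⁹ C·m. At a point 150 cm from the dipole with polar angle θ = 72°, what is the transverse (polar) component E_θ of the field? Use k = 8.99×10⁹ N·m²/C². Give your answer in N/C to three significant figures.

E_θ ≈ 3.57 N/C

For a dipole, E_θ = (kp sinθ)/r³.
kp/r³ = (8.99×10⁹)(1.41×10⁻⁹)/(1.50)³ = 3.756 N/C.
E_θ = 3.756·sin72° = 3.572 N/C.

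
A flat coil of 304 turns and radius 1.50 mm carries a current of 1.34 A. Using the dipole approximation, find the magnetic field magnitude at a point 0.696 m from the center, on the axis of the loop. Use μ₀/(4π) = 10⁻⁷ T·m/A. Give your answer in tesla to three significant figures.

m = NIA = NIπa² = 304·(1.34)·π·(0.00150)² = 0.002879 A·m².
On axis B = (μ₀/4π)·2m/r³.
B = 2·(10⁻⁷)·(0.002879) / (0.696)³ = 1.708×10⁻⁹ T.

B ≈ 1.71×10⁻⁹ T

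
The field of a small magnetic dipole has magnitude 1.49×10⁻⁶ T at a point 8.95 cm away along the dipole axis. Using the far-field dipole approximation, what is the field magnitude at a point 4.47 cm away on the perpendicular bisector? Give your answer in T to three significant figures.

B ≈ 5.98×10⁻⁶ T

Dipole fields scale as 1/r³ in the far field.
The axial field is twice the equatorial field at the same r, so the geometry factor is 1/2.
B₂ = B₁ · (1/2) · (r₁/r₂)³ = 1.49×10⁻⁶ · 0.5 · (8.95/4.47)³.
(r₁/r₂)³ = (2.002)³ = 8.027.
B₂ ≈ 5.980×10⁻⁶ T.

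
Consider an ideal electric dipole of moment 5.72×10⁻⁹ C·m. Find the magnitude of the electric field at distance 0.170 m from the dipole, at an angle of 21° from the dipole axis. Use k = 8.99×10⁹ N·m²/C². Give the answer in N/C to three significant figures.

E ≈ 1.99×10⁴ N/C

At angle θ the dipole field magnitude is E = (kp/r³)·√(1 + 3cos²θ).
kp/r³ = (8.99×10⁹)(5.72×10⁻⁹) / (0.170)³ = 1.047×10⁴ N/C.
√(1 + 3cos²21°) = √(1 + 3·0.8716) = √3.6147 ≈ 1.9012.
E ≈ 1.047×10⁴ × 1.901 = 1.990×10⁴ N/C.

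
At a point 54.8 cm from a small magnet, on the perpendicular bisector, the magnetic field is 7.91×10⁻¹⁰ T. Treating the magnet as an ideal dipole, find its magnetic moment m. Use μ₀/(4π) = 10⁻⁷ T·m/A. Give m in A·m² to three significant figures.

In the equatorial plane B = (μ₀/4π)·m/r³, so m = Br³·4π/(μ₀).
m = (7.91×10⁻¹⁰)·(0.548)³ / (10⁻⁷) = 0.001302 A·m².

m ≈ 0.00130 A·m²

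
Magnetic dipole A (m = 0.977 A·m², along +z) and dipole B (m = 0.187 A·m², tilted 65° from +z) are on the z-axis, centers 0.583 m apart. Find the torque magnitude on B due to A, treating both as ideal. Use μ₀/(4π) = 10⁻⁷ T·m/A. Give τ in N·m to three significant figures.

τ ≈ 1.67×10⁻⁷ N·m

Dipole B is on the axis of dipole A, so B₁ there is axial: B₁ = (μ₀/4π)·2m₁/r³ along +z.
B₁ = 2(10⁻⁷)(0.977)/(0.583)³ = 9.861×10⁻⁷ T.
τ = m₂ B₁ sinθ.
τ = (0.187)(9.861×10⁻⁷)·sin65° = 1.671×10⁻⁷ N·m.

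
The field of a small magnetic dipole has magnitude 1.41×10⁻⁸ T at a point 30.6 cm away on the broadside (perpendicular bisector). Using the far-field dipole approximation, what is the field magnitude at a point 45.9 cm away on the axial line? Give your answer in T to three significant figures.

B ≈ 8.36×10⁻⁹ T

Dipole fields scale as 1/r³ in the far field.
The axial field is twice the equatorial field at the same r, so the geometry factor is 2/1.
B₂ = B₁ · (2/1) · (r₁/r₂)³ = 1.41×10⁻⁸ · 2 · (30.6/45.9)³.
(r₁/r₂)³ = (0.6667)³ = 0.2963.
B₂ ≈ 8.356×10⁻⁹ T.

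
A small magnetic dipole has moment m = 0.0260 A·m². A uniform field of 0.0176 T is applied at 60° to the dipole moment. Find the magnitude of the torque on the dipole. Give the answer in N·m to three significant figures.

Torque on a magnetic dipole: τ = mB sinθ.
τ = (0.0260)(0.0176)·sin60° = 3.963×10⁻⁴ N·m.

τ ≈ 3.96×10⁻⁴ N·m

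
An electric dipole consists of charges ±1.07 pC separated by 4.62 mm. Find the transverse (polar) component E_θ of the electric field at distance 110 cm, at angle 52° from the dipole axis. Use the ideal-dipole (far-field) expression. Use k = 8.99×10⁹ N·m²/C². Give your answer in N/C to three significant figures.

E_θ ≈ 2.63×10⁻⁵ N/C

Dipole moment p = qd = (1.07×10⁻¹² C)(0.00462 m) = 4.943×10⁻¹⁵ C·m.
For a dipole, E_θ = (kp sinθ)/r³.
kp/r³ = (8.99×10⁹)(4.943×10⁻¹⁵)/(1.10)³ = 3.339×10⁻⁵ N/C.
E_θ = 3.339×10⁻⁵·sin52° = 2.631×10⁻⁵ N/C.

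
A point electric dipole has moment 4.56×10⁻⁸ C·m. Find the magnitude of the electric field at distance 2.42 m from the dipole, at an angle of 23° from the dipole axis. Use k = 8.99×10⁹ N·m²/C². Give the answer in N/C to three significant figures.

E ≈ 54.4 N/C

At angle θ the dipole field magnitude is E = (kp/r³)·√(1 + 3cos²θ).
kp/r³ = (8.99×10⁹)(4.56×10⁻⁸) / (2.42)³ = 28.93 N/C.
√(1 + 3cos²23°) = √(1 + 3·0.8473) = √3.5420 ≈ 1.8820.
E ≈ 28.93 × 1.882 = 54.44 N/C.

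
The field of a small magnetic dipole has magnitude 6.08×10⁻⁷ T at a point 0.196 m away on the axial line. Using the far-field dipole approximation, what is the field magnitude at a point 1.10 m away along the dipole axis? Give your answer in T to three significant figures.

Dipole fields scale as 1/r³ in the far field; the geometry is the same at both points.
B₂ = B₁ · (r₁/r₂)³ = 6.08×10⁻⁷ · (0.196/1.10)³.
(r₁/r₂)³ = (0.1782)³ = 0.005657.
B₂ ≈ 3.439×10⁻⁹ T.

B ≈ 3.44×10⁻⁹ T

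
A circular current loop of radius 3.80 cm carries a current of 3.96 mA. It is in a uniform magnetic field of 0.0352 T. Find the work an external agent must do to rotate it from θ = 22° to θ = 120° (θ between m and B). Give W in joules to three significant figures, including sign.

W ≈ 9.02×10⁻⁷ J

Magnetic moment m = IA = Iπa² = (0.00396)·π·(0.0380)² = 1.796×10⁻⁵ A·m².
W_ext = ΔU = −mB cosθ₂ + mB cosθ₁ = mB(cosθ₁ − cosθ₂).
W = (1.796×10⁻⁵)(0.0352)·(cos22° − cos120°) = (6.322×10⁻⁷)·(+1.4272) = 9.023×10⁻⁷ J.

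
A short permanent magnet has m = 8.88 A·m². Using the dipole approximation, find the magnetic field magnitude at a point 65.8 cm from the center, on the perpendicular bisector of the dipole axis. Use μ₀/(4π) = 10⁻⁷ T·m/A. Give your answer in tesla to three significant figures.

B ≈ 3.12×10⁻⁶ T

In the equatorial plane B = (μ₀/4π)·m/r³ (half the axial value).
B = (10⁻⁷)·(8.88) / (0.658)³ = 3.117×10⁻⁶ T.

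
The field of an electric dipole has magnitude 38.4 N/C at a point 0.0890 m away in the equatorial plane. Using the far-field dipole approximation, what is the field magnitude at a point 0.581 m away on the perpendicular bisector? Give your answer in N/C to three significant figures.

Dipole fields scale as 1/r³ in the far field; the geometry is the same at both points.
E₂ = E₁ · (r₁/r₂)³ = 38.4 · (0.0890/0.581)³.
(r₁/r₂)³ = (0.1532)³ = 0.003595.
E₂ ≈ 0.1380 N/C.

E ≈ 0.138 N/C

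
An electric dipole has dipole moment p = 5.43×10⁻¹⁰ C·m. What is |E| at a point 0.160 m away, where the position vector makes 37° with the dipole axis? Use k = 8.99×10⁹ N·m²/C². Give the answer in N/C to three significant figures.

E ≈ 2030 N/C

At angle θ the dipole field magnitude is E = (kp/r³)·√(1 + 3cos²θ).
kp/r³ = (8.99×10⁹)(5.43×10⁻¹⁰) / (0.160)³ = 1192 N/C.
√(1 + 3cos²37°) = √(1 + 3·0.6378) = √2.9135 ≈ 1.7069.
E ≈ 1192 × 1.707 = 2034 N/C.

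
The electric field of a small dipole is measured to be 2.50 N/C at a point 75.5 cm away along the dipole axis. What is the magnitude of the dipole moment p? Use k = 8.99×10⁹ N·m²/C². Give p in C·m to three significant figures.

On axis E = 2kp/r³, so p = Er³/(2k).
p = (2.50)·(0.755)³ / (2·8.99×10⁹) = 5.984×10⁻¹¹ C·m.

p ≈ 5.98×10⁻¹¹ C·m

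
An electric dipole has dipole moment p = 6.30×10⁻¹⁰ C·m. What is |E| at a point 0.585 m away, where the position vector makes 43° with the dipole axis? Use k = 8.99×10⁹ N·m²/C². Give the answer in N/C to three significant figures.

E ≈ 45.7 N/C

At angle θ the dipole field magnitude is E = (kp/r³)·√(1 + 3cos²θ).
kp/r³ = (8.99×10⁹)(6.30×10⁻¹⁰) / (0.585)³ = 28.29 N/C.
√(1 + 3cos²43°) = √(1 + 3·0.5349) = √2.6046 ≈ 1.6139.
E ≈ 28.29 × 1.614 = 45.66 N/C.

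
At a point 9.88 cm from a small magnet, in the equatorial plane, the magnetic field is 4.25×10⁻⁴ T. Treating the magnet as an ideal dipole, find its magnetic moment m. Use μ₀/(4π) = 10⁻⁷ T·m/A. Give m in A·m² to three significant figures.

m ≈ 4.10 A·m²

In the equatorial plane B = (μ₀/4π)·m/r³, so m = Br³·4π/(μ₀).
m = (4.25×10⁻⁴)·(0.0988)³ / (10⁻⁷) = 4.099 A·m².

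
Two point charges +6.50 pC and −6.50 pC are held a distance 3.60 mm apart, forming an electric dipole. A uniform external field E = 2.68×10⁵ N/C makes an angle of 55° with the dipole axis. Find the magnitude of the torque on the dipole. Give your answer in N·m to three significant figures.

Dipole moment p = qd = (6.50×10⁻¹² C)(0.00360 m) = 2.34×10⁻¹⁴ C·m.
Torque on an electric dipole: τ = pE sinθ.
τ = (2.34×10⁻¹⁴)(2.68×10⁵)·sin55° = 5.137×10⁻⁹ N·m.

τ ≈ 5.14×10⁻⁹ N·m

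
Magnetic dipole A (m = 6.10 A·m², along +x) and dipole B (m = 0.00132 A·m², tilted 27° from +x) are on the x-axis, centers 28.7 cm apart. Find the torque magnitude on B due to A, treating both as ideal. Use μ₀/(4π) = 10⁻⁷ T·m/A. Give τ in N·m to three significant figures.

Dipole B is on the axis of dipole A, so B₁ there is axial: B₁ = (μ₀/4π)·2m₁/r³ along +x.
B₁ = 2(10⁻⁷)(6.10)/(0.287)³ = 5.161×10⁻⁵ T.
τ = m₂ B₁ sinθ.
τ = (0.00132)(5.161×10⁻⁵)·sin27° = 3.093×10⁻⁸ N·m.

τ ≈ 3.09×10⁻⁸ N·m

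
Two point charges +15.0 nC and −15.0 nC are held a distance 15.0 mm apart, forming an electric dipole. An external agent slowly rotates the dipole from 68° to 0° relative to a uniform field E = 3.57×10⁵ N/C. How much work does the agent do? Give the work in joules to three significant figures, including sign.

W ≈ -5.02×10⁻⁵ J

Dipole moment p = qd = (1.50×10⁻⁸ C)(0.0150 m) = 2.25×10⁻¹⁰ C·m.
W_ext = ΔU = U(θ₂) − U(θ₁) = −pE cosθ₂ − (−pE cosθ₁) = pE(cosθ₁ − cosθ₂).
W = (2.25×10⁻¹⁰)(3.57×10⁵)·(cos68° − cos0°) = (8.032×10⁻⁵)·(-0.6254) = -5.023×10⁻⁵ J.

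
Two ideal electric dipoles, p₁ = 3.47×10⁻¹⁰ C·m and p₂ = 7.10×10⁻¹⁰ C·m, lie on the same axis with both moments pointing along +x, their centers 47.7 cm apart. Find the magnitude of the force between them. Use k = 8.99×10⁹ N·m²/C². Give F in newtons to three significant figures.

F ≈ 2.57×10⁻⁷ N

On-axis field of dipole 1 at distance r: E = 2kp₁/r³. Force on dipole 2 is F = p₂·dE/dr (gradient along axis).
dE/dr = −6kp₁/r⁴, so |F| = 6kp₁p₂/r⁴ (attractive for aligned moments).
F = 6(8.99×10⁹)(3.47×10⁻¹⁰)(7.10×10⁻¹⁰)/(0.477)⁴ = 2.567×10⁻⁷ N.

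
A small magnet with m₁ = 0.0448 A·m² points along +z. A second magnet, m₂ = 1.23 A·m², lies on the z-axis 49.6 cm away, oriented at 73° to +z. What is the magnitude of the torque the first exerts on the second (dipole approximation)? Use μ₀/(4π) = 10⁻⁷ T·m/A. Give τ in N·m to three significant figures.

Dipole B is on the axis of dipole A, so B₁ there is axial: B₁ = (μ₀/4π)·2m₁/r³ along +z.
B₁ = 2(10⁻⁷)(0.0448)/(0.496)³ = 7.343×10⁻⁸ T.
τ = m₂ B₁ sinθ.
τ = (1.23)(7.343×10⁻⁸)·sin73° = 8.637×10⁻⁸ N·m.

τ ≈ 8.64×10⁻⁸ N·m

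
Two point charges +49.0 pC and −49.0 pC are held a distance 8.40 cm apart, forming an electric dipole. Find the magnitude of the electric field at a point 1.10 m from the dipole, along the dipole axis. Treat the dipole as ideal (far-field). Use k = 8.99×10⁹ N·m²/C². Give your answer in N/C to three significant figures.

Dipole moment p = qd = (4.90×10⁻¹¹ C)(0.0840 m) = 4.116×10⁻¹² C·m.
On the dipole axis E = 2kp/r³.
E = 2·(8.99×10⁹)(4.116×10⁻¹²) / (1.10)³ = 0.05560 N/C.

E ≈ 0.0556 N/C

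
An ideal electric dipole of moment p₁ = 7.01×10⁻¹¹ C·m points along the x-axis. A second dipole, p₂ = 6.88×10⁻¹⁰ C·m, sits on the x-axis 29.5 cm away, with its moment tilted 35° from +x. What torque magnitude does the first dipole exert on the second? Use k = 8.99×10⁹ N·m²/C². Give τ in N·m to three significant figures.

τ ≈ 1.94×10⁻⁸ N·m

The second dipole sits on the axis of the first, so the field there is axial: E₁ = 2kp₁/r³ along +x.
E₁ = 2(8.99×10⁹)(7.01×10⁻¹¹)/(0.295)³ = 49.10 N/C.
Torque on the second dipole: τ = p₂ E₁ sinθ.
τ = (6.88×10⁻¹⁰)(49.10)·sin35° = 1.937×10⁻⁸ N·m.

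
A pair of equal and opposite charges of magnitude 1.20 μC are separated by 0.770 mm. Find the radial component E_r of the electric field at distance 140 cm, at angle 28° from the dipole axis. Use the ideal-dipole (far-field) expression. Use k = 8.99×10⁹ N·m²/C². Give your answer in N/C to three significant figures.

E_r ≈ 5.35 N/C

Dipole moment p = qd = (1.20×10⁻⁶ C)(7.70×10⁻⁴ m) = 9.24×10⁻¹⁰ C·m.
For a dipole, E_r = (2kp cosθ)/r³.
kp/r³ = (8.99×10⁹)(9.24×10⁻¹⁰)/(1.40)³ = 3.027 N/C.
E_r = 2·3.027·cos28° = 5.346 N/C.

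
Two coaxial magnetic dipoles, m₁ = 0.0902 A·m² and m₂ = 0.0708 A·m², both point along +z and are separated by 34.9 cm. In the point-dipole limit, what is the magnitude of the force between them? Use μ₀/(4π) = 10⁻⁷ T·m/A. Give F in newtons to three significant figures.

On-axis B of dipole 1: B = (μ₀/4π)·2m₁/r³. Force on dipole 2: F = m₂·dB/dr.
dB/dr = −(μ₀/4π)·6m₁/r⁴, so |F| = (μ₀/4π)·6m₁m₂/r⁴.
F = 6(10⁻⁷)(0.0902)(0.0708)/(0.349)⁴ = 2.583×10⁻⁷ N.

F ≈ 2.58×10⁻⁷ N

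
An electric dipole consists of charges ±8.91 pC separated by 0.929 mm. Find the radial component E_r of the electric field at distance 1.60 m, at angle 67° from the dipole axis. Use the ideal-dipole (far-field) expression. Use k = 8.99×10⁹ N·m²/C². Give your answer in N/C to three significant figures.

E_r ≈ 1.42×10⁻⁵ N/C

Dipole moment p = qd = (8.91×10⁻¹² C)(9.29×10⁻⁴ m) = 8.277×10⁻¹⁵ C·m.
For a dipole, E_r = (2kp cosθ)/r³.
kp/r³ = (8.99×10⁹)(8.277×10⁻¹⁵)/(1.60)³ = 1.817×10⁻⁵ N/C.
E_r = 2·1.817×10⁻⁵·cos67° = 1.420×10⁻⁵ N/C.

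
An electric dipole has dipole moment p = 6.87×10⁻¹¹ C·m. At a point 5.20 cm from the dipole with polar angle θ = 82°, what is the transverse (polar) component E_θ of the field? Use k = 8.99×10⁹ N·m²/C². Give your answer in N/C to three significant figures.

E_θ ≈ 4350 N/C

For a dipole, E_θ = (kp sinθ)/r³.
kp/r³ = (8.99×10⁹)(6.87×10⁻¹¹)/(0.0520)³ = 4392 N/C.
E_θ = 4392·sin82° = 4350 N/C.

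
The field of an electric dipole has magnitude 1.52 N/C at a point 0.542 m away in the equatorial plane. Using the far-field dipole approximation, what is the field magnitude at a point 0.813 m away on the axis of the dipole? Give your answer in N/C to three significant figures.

E ≈ 0.901 N/C

Dipole fields scale as 1/r³ in the far field.
The axial field is twice the equatorial field at the same r, so the geometry factor is 2/1.
E₂ = E₁ · (2/1) · (r₁/r₂)³ = 1.52 · 2 · (0.542/0.813)³.
(r₁/r₂)³ = (0.6667)³ = 0.2963.
E₂ ≈ 0.9007 N/C.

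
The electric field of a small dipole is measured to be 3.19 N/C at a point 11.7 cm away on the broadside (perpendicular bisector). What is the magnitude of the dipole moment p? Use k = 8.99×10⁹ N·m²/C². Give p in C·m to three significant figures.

In the equatorial plane E = kp/r³, so p = Er³/(k).
p = (3.19)·(0.117)³ / (8.99×10⁹) = 5.683×10⁻¹³ C·m.

p ≈ 5.68×10⁻¹³ C·m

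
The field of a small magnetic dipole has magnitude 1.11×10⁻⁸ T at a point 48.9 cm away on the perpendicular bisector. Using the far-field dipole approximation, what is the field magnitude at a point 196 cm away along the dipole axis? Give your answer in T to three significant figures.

B ≈ 3.45×10⁻¹⁰ T

Dipole fields scale as 1/r³ in the far field.
The axial field is twice the equatorial field at the same r, so the geometry factor is 2/1.
B₂ = B₁ · (2/1) · (r₁/r₂)³ = 1.11×10⁻⁸ · 2 · (48.9/196)³.
(r₁/r₂)³ = (0.2495)³ = 0.01553.
B₂ ≈ 3.448×10⁻¹⁰ T.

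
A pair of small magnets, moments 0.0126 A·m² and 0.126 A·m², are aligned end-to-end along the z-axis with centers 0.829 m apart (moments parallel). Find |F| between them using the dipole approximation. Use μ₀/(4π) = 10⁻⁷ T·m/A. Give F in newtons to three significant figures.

F ≈ 2.02×10⁻⁹ N

On-axis B of dipole 1: B = (μ₀/4π)·2m₁/r³. Force on dipole 2: F = m₂·dB/dr.
dB/dr = −(μ₀/4π)·6m₁/r⁴, so |F| = (μ₀/4π)·6m₁m₂/r⁴.
F = 6(10⁻⁷)(0.0126)(0.126)/(0.829)⁴ = 2.017×10⁻⁹ N.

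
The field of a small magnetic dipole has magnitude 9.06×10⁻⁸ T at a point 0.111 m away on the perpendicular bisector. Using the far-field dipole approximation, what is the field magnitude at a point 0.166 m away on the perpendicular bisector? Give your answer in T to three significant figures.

B ≈ 2.71×10⁻⁸ T

Dipole fields scale as 1/r³ in the far field; the geometry is the same at both points.
B₂ = B₁ · (r₁/r₂)³ = 9.06×10⁻⁸ · (0.111/0.166)³.
(r₁/r₂)³ = (0.6687)³ = 0.299.
B₂ ≈ 2.709×10⁻⁸ T.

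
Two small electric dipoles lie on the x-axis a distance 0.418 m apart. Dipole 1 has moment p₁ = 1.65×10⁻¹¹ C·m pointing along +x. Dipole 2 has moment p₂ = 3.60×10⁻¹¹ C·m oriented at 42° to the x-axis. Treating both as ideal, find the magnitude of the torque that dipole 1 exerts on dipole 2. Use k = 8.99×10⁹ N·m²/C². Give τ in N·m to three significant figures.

τ ≈ 9.78×10⁻¹¹ N·m

The second dipole sits on the axis of the first, so the field there is axial: E₁ = 2kp₁/r³ along +x.
E₁ = 2(8.99×10⁹)(1.65×10⁻¹¹)/(0.418)³ = 4.062 N/C.
Torque on the second dipole: τ = p₂ E₁ sinθ.
τ = (3.60×10⁻¹¹)(4.062)·sin42° = 9.785×10⁻¹¹ N·m.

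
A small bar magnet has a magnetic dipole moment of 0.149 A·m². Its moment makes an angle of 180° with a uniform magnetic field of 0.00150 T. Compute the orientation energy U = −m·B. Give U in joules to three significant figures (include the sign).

U ≈ 2.23×10⁻⁴ J

U = −m·B = −mB cosθ.
U = −(0.149)(0.00150)·cos180° = 2.235×10⁻⁴ J.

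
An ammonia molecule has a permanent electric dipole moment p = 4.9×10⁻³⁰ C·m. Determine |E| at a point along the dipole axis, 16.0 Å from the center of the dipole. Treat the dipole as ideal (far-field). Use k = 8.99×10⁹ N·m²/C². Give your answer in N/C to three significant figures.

On the dipole axis E = 2kp/r³.
E = 2·(8.99×10⁹)(4.90×10⁻³⁰) / (1.60×10⁻⁹)³ = 2.151×10⁷ N/C.

E ≈ 2.15×10⁷ N/C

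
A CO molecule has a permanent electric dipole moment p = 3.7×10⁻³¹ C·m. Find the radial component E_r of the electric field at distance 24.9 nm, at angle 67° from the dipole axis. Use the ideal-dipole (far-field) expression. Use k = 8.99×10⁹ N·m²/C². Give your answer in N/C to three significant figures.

For a dipole, E_r = (2kp cosθ)/r³.
kp/r³ = (8.99×10⁹)(3.70×10⁻³¹)/(2.49×10⁻⁸)³ = 215.5 N/C.
E_r = 2·215.5·cos67° = 168.4 N/C.

E_r ≈ 168 N/C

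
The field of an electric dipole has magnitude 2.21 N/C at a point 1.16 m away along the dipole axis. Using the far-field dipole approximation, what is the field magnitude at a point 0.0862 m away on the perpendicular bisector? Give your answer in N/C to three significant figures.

Dipole fields scale as 1/r³ in the far field.
The axial field is twice the equatorial field at the same r, so the geometry factor is 1/2.
E₂ = E₁ · (1/2) · (r₁/r₂)³ = 2.21 · 0.5 · (1.16/0.0862)³.
(r₁/r₂)³ = (13.46)³ = 2437.
E₂ ≈ 2693 N/C.

E ≈ 2690 N/C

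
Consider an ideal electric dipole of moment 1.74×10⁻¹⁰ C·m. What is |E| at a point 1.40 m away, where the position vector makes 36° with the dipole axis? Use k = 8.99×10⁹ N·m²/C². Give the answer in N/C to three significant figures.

E ≈ 0.981 N/C

At angle θ the dipole field magnitude is E = (kp/r³)·√(1 + 3cos²θ).
kp/r³ = (8.99×10⁹)(1.74×10⁻¹⁰) / (1.40)³ = 0.5701 N/C.
√(1 + 3cos²36°) = √(1 + 3·0.6545) = √2.9635 ≈ 1.7215.
E ≈ 0.5701 × 1.721 = 0.9814 N/C.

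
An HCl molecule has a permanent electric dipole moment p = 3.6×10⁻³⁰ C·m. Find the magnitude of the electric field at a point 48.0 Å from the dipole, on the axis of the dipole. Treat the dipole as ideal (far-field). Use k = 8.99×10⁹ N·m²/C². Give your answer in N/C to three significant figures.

On the dipole axis E = 2kp/r³.
E = 2·(8.99×10⁹)(3.60×10⁻³⁰) / (4.80×10⁻⁹)³ = 5.853×10⁵ N/C.

E ≈ 5.85×10⁵ N/C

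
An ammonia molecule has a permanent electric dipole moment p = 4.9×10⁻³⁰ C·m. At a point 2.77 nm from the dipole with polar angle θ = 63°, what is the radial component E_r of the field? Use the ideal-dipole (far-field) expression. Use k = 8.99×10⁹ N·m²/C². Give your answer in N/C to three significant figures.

E_r ≈ 1.88×10⁶ N/C

For a dipole, E_r = (2kp cosθ)/r³.
kp/r³ = (8.99×10⁹)(4.90×10⁻³⁰)/(2.77×10⁻⁹)³ = 2.073×10⁶ N/C.
E_r = 2·2.073×10⁶·cos63° = 1.882×10⁶ N/C.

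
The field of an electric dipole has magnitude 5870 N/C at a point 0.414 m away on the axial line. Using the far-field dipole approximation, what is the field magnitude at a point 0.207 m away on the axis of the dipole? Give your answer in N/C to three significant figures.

Dipole fields scale as 1/r³ in the far field; the geometry is the same at both points.
E₂ = E₁ · (r₁/r₂)³ = 5870 · (0.414/0.207)³.
(r₁/r₂)³ = (2)³ = 8.
E₂ ≈ 4.696×10⁴ N/C.

E ≈ 4.70×10⁴ N/C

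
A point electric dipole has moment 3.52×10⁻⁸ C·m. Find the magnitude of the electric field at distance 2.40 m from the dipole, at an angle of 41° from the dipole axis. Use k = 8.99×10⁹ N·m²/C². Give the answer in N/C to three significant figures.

At angle θ the dipole field magnitude is E = (kp/r³)·√(1 + 3cos²θ).
kp/r³ = (8.99×10⁹)(3.52×10⁻⁸) / (2.40)³ = 22.89 N/C.
√(1 + 3cos²41°) = √(1 + 3·0.5696) = √2.7088 ≈ 1.6458.
E ≈ 22.89 × 1.646 = 37.68 N/C.

E ≈ 37.7 N/C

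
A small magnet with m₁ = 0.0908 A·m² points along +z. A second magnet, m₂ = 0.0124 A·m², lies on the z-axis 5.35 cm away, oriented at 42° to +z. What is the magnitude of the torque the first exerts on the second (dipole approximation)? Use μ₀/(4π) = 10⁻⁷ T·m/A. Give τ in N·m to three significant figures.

Dipole B is on the axis of dipole A, so B₁ there is axial: B₁ = (μ₀/4π)·2m₁/r³ along +z.
B₁ = 2(10⁻⁷)(0.0908)/(0.0535)³ = 1.186×10⁻⁴ T.
τ = m₂ B₁ sinθ.
τ = (0.0124)(1.186×10⁻⁴)·sin42° = 9.840×10⁻⁷ N·m.

τ ≈ 9.84×10⁻⁷ N·m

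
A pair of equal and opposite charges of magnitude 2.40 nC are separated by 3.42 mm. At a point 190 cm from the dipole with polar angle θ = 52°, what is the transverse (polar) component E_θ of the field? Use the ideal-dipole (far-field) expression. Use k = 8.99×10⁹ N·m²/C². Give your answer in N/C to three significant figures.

Dipole moment p = qd = (2.40×10⁻⁹ C)(0.00342 m) = 8.208×10⁻¹² C·m.
For a dipole, E_θ = (kp sinθ)/r³.
kp/r³ = (8.99×10⁹)(8.208×10⁻¹²)/(1.90)³ = 0.01076 N/C.
E_θ = 0.01076·sin52° = 0.008478 N/C.

E_θ ≈ 0.00848 N/C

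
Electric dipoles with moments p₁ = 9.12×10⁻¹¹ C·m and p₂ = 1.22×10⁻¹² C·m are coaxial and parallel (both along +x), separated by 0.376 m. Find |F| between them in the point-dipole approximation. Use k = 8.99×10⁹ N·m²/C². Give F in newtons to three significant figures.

On-axis field of dipole 1 at distance r: E = 2kp₁/r³. Force on dipole 2 is F = p₂·dE/dr (gradient along axis).
dE/dr = −6kp₁/r⁴, so |F| = 6kp₁p₂/r⁴ (attractive for aligned moments).
F = 6(8.99×10⁹)(9.12×10⁻¹¹)(1.22×10⁻¹²)/(0.376)⁴ = 3.003×10⁻¹⁰ N.

F ≈ 3.00×10⁻¹⁰ N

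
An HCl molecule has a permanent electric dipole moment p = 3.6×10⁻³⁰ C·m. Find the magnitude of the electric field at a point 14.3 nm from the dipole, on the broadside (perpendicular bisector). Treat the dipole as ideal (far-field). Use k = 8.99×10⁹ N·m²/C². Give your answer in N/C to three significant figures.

In the equatorial plane E = kp/r³.
E = (8.99×10⁹)(3.60×10⁻³⁰) / (1.43×10⁻⁸)³ = 1.107×10⁴ N/C.

E ≈ 1.11×10⁴ N/C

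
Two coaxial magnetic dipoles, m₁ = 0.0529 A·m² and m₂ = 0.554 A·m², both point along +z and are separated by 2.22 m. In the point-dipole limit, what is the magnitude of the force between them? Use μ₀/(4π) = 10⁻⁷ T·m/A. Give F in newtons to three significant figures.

F ≈ 7.24×10⁻¹⁰ N

On-axis B of dipole 1: B = (μ₀/4π)·2m₁/r³. Force on dipole 2: F = m₂·dB/dr.
dB/dr = −(μ₀/4π)·6m₁/r⁴, so |F| = (μ₀/4π)·6m₁m₂/r⁴.
F = 6(10⁻⁷)(0.0529)(0.554)/(2.22)⁴ = 7.239×10⁻¹⁰ N.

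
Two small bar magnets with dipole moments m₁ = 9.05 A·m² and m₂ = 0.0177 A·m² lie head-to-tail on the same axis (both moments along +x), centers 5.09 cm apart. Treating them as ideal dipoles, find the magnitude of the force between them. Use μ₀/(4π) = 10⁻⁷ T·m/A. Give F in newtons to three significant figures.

On-axis B of dipole 1: B = (μ₀/4π)·2m₁/r³. Force on dipole 2: F = m₂·dB/dr.
dB/dr = −(μ₀/4π)·6m₁/r⁴, so |F| = (μ₀/4π)·6m₁m₂/r⁴.
F = 6(10⁻⁷)(9.05)(0.0177)/(0.0509)⁴ = 0.01432 N.

F ≈ 0.0143 N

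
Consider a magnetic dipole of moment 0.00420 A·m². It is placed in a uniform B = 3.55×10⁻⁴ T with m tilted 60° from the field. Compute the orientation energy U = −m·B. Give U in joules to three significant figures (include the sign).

U = −m·B = −mB cosθ.
U = −(0.00420)(3.55×10⁻⁴)·cos60° = -7.455×10⁻⁷ J.

U ≈ -7.46×10⁻⁷ J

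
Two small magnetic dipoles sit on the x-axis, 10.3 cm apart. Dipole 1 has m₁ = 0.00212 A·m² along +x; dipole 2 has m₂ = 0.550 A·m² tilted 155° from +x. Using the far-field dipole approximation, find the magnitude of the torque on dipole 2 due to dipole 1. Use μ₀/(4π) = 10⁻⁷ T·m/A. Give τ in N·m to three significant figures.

τ ≈ 9.02×10⁻⁸ N·m

Dipole B is on the axis of dipole A, so B₁ there is axial: B₁ = (μ₀/4π)·2m₁/r³ along +x.
B₁ = 2(10⁻⁷)(0.00212)/(0.103)³ = 3.880×10⁻⁷ T.
τ = m₂ B₁ sinθ.
τ = (0.550)(3.880×10⁻⁷)·sin155° = 9.019×10⁻⁸ N·m.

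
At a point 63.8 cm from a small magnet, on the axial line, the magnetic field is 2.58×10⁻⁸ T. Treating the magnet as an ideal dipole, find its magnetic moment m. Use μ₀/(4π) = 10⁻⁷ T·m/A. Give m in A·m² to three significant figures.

On axis B = (μ₀/4π)·2m/r³, so m = Br³·4π/(μ₀·2).
m = (2.58×10⁻⁸)·(0.638)³ / (2·10⁻⁷) = 0.03350 A·m².

m ≈ 0.0335 A·m²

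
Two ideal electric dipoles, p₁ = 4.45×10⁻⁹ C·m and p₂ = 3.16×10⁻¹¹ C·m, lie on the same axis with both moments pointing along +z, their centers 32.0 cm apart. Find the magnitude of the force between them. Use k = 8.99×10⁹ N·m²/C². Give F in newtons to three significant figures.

On-axis field of dipole 1 at distance r: E = 2kp₁/r³. Force on dipole 2 is F = p₂·dE/dr (gradient along axis).
dE/dr = −6kp₁/r⁴, so |F| = 6kp₁p₂/r⁴ (attractive for aligned moments).
F = 6(8.99×10⁹)(4.45×10⁻⁹)(3.16×10⁻¹¹)/(0.320)⁴ = 7.234×10⁻⁷ N.

F ≈ 7.23×10⁻⁷ N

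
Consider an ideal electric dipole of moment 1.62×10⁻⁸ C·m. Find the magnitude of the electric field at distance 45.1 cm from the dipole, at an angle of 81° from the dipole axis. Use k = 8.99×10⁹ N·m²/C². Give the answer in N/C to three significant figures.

At angle θ the dipole field magnitude is E = (kp/r³)·√(1 + 3cos²θ).
kp/r³ = (8.99×10⁹)(1.62×10⁻⁸) / (0.451)³ = 1588 N/C.
√(1 + 3cos²81°) = √(1 + 3·0.0245) = √1.0734 ≈ 1.0361.
E ≈ 1588 × 1.036 = 1645 N/C.

E ≈ 1640 N/C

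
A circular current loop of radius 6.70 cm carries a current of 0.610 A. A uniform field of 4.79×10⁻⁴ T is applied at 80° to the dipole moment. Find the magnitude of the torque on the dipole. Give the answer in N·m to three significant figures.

Magnetic moment m = IA = Iπa² = (0.610)·π·(0.0670)² = 0.008603 A·m².
Torque on a magnetic dipole: τ = mB sinθ.
τ = (0.008603)(4.79×10⁻⁴)·sin80° = 4.058×10⁻⁶ N·m.

τ ≈ 4.06×10⁻⁶ N·m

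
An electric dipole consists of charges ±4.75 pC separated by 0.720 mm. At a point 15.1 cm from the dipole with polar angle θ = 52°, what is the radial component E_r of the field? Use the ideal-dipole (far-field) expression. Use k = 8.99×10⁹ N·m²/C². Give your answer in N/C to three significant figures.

E_r ≈ 0.0110 N/C

Dipole moment p = qd = (4.75×10⁻¹² C)(7.20×10⁻⁴ m) = 3.42×10⁻¹⁵ C·m.
For a dipole, E_r = (2kp cosθ)/r³.
kp/r³ = (8.99×10⁹)(3.42×10⁻¹⁵)/(0.151)³ = 0.008930 N/C.
E_r = 2·0.008930·cos52° = 0.01100 N/C.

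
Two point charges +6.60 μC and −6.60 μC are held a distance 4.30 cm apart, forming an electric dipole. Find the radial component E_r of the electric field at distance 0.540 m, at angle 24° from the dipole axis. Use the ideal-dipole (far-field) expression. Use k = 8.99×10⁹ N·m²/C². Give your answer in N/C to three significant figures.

Dipole moment p = qd = (6.60×10⁻⁶ C)(0.0430 m) = 2.838×10⁻⁷ C·m.
For a dipole, E_r = (2kp cosθ)/r³.
kp/r³ = (8.99×10⁹)(2.838×10⁻⁷)/(0.540)³ = 1.620×10⁴ N/C.
E_r = 2·1.620×10⁴·cos24° = 2.960×10⁴ N/C.

E_r ≈ 2.96×10⁴ N/C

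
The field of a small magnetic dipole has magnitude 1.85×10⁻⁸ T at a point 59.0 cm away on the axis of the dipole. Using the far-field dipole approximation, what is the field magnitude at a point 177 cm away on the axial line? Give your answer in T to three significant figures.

Dipole fields scale as 1/r³ in the far field; the geometry is the same at both points.
B₂ = B₁ · (r₁/r₂)³ = 1.85×10⁻⁸ · (59.0/177)³.
(r₁/r₂)³ = (0.3333)³ = 0.03704.
B₂ ≈ 6.852×10⁻¹⁰ T.

B ≈ 6.85×10⁻¹⁰ T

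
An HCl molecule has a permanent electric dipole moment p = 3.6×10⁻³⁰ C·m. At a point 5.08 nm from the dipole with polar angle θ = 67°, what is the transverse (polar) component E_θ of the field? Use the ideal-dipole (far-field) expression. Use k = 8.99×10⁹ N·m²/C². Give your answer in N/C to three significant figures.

For a dipole, E_θ = (kp sinθ)/r³.
kp/r³ = (8.99×10⁹)(3.60×10⁻³⁰)/(5.08×10⁻⁹)³ = 2.469×10⁵ N/C.
E_θ = 2.469×10⁵·sin67° = 2.272×10⁵ N/C.

E_θ ≈ 2.27×10⁵ N/C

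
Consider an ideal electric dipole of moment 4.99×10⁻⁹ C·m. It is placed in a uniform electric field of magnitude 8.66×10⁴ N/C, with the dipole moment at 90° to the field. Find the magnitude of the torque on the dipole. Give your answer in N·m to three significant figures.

Torque on an electric dipole: τ = pE sinθ.
τ = (4.99×10⁻⁹)(8.66×10⁴)·sin90° = 4.321×10⁻⁴ N·m.

τ ≈ 4.32×10⁻⁴ N·m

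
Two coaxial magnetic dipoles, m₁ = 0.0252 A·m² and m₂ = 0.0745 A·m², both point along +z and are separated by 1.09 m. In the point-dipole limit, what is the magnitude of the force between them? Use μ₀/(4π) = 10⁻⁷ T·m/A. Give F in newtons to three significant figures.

On-axis B of dipole 1: B = (μ₀/4π)·2m₁/r³. Force on dipole 2: F = m₂·dB/dr.
dB/dr = −(μ₀/4π)·6m₁/r⁴, so |F| = (μ₀/4π)·6m₁m₂/r⁴.
F = 6(10⁻⁷)(0.0252)(0.0745)/(1.09)⁴ = 7.980×10⁻¹⁰ N.

F ≈ 7.98×10⁻¹⁰ N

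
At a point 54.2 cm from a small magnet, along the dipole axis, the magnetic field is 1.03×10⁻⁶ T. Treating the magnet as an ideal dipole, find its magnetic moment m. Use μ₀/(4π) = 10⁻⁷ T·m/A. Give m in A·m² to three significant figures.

m ≈ 0.820 A·m²

On axis B = (μ₀/4π)·2m/r³, so m = Br³·4π/(μ₀·2).
m = (1.03×10⁻⁶)·(0.542)³ / (2·10⁻⁷) = 0.8200 A·m².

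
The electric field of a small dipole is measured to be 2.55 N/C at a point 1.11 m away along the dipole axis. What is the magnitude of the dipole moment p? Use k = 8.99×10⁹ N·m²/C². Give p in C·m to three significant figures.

On axis E = 2kp/r³, so p = Er³/(2k).
p = (2.55)·(1.11)³ / (2·8.99×10⁹) = 1.940×10⁻¹⁰ C·m.

p ≈ 1.94×10⁻¹⁰ C·m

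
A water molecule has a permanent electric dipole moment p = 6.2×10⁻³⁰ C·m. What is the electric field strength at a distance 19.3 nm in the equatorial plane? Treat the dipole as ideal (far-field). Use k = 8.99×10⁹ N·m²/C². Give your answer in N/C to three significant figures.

E ≈ 7750 N/C

On the perpendicular bisector E = kp/r³ (half the axial value at the same distance).
E = (8.99×10⁹)(6.20×10⁻³⁰) / (1.93×10⁻⁸)³ = 7753 N/C.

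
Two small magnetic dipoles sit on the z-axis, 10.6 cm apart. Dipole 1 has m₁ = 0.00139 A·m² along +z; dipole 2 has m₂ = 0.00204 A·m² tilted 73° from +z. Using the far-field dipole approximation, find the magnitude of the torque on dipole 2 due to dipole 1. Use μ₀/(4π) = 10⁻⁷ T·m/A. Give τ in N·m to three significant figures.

τ ≈ 4.55×10⁻¹⁰ N·m

Dipole B is on the axis of dipole A, so B₁ there is axial: B₁ = (μ₀/4π)·2m₁/r³ along +z.
B₁ = 2(10⁻⁷)(0.00139)/(0.106)³ = 2.334×10⁻⁷ T.
τ = m₂ B₁ sinθ.
τ = (0.00204)(2.334×10⁻⁷)·sin73° = 4.554×10⁻¹⁰ N·m.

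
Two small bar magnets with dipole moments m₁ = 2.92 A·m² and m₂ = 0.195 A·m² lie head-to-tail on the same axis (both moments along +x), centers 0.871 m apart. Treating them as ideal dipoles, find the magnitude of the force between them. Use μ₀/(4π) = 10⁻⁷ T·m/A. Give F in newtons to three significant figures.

F ≈ 5.94×10⁻⁷ N

On-axis B of dipole 1: B = (μ₀/4π)·2m₁/r³. Force on dipole 2: F = m₂·dB/dr.
dB/dr = −(μ₀/4π)·6m₁/r⁴, so |F| = (μ₀/4π)·6m₁m₂/r⁴.
F = 6(10⁻⁷)(2.92)(0.195)/(0.871)⁴ = 5.936×10⁻⁷ N.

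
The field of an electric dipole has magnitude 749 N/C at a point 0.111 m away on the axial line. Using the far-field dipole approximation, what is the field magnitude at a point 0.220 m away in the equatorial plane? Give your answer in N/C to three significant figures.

E ≈ 48.1 N/C

Dipole fields scale as 1/r³ in the far field.
The axial field is twice the equatorial field at the same r, so the geometry factor is 1/2.
E₂ = E₁ · (1/2) · (r₁/r₂)³ = 749 · 0.5 · (0.111/0.220)³.
(r₁/r₂)³ = (0.5045)³ = 0.1284.
E₂ ≈ 48.10 N/C.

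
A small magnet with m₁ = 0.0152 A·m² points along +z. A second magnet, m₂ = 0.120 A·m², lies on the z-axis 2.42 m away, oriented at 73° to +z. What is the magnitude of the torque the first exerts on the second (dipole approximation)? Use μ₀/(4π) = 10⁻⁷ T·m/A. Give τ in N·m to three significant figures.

Dipole B is on the axis of dipole A, so B₁ there is axial: B₁ = (μ₀/4π)·2m₁/r³ along +z.
B₁ = 2(10⁻⁷)(0.0152)/(2.42)³ = 2.145×10⁻¹⁰ T.
τ = m₂ B₁ sinθ.
τ = (0.120)(2.145×10⁻¹⁰)·sin73° = 2.462×10⁻¹¹ N·m.

τ ≈ 2.46×10⁻¹¹ N·m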